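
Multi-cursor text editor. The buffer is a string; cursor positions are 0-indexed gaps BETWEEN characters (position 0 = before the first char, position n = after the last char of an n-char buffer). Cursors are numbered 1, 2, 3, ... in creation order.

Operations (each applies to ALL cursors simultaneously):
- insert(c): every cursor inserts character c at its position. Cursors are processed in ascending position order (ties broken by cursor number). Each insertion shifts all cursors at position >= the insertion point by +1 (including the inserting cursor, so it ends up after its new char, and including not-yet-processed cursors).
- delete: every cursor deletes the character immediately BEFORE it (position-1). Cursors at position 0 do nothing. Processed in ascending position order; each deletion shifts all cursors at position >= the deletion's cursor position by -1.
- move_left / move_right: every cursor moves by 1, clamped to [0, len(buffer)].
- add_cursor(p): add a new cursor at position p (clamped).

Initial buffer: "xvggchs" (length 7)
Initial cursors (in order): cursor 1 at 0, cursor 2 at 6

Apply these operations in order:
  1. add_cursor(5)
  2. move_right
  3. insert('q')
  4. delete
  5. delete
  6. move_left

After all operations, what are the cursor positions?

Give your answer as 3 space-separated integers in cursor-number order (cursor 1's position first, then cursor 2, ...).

After op 1 (add_cursor(5)): buffer="xvggchs" (len 7), cursors c1@0 c3@5 c2@6, authorship .......
After op 2 (move_right): buffer="xvggchs" (len 7), cursors c1@1 c3@6 c2@7, authorship .......
After op 3 (insert('q')): buffer="xqvggchqsq" (len 10), cursors c1@2 c3@8 c2@10, authorship .1.....3.2
After op 4 (delete): buffer="xvggchs" (len 7), cursors c1@1 c3@6 c2@7, authorship .......
After op 5 (delete): buffer="vggc" (len 4), cursors c1@0 c2@4 c3@4, authorship ....
After op 6 (move_left): buffer="vggc" (len 4), cursors c1@0 c2@3 c3@3, authorship ....

Answer: 0 3 3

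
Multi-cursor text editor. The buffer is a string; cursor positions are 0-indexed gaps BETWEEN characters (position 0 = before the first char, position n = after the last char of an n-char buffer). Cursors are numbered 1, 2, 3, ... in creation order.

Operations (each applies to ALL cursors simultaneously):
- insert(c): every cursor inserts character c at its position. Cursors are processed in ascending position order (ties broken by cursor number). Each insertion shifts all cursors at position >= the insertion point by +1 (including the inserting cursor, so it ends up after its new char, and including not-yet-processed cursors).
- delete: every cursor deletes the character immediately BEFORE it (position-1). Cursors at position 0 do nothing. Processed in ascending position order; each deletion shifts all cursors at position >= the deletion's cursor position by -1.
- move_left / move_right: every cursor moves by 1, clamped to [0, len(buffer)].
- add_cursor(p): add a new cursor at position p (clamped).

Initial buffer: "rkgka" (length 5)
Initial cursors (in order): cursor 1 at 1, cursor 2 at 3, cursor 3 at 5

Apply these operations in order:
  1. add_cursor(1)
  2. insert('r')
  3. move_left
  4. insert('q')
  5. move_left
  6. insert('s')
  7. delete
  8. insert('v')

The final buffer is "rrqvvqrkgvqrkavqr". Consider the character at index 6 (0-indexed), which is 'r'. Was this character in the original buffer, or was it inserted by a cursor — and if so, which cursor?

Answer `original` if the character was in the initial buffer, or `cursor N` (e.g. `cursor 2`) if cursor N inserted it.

Answer: cursor 4

Derivation:
After op 1 (add_cursor(1)): buffer="rkgka" (len 5), cursors c1@1 c4@1 c2@3 c3@5, authorship .....
After op 2 (insert('r')): buffer="rrrkgrkar" (len 9), cursors c1@3 c4@3 c2@6 c3@9, authorship .14..2..3
After op 3 (move_left): buffer="rrrkgrkar" (len 9), cursors c1@2 c4@2 c2@5 c3@8, authorship .14..2..3
After op 4 (insert('q')): buffer="rrqqrkgqrkaqr" (len 13), cursors c1@4 c4@4 c2@8 c3@12, authorship .1144..22..33
After op 5 (move_left): buffer="rrqqrkgqrkaqr" (len 13), cursors c1@3 c4@3 c2@7 c3@11, authorship .1144..22..33
After op 6 (insert('s')): buffer="rrqssqrkgsqrkasqr" (len 17), cursors c1@5 c4@5 c2@10 c3@15, authorship .111444..222..333
After op 7 (delete): buffer="rrqqrkgqrkaqr" (len 13), cursors c1@3 c4@3 c2@7 c3@11, authorship .1144..22..33
After op 8 (insert('v')): buffer="rrqvvqrkgvqrkavqr" (len 17), cursors c1@5 c4@5 c2@10 c3@15, authorship .111444..222..333
Authorship (.=original, N=cursor N): . 1 1 1 4 4 4 . . 2 2 2 . . 3 3 3
Index 6: author = 4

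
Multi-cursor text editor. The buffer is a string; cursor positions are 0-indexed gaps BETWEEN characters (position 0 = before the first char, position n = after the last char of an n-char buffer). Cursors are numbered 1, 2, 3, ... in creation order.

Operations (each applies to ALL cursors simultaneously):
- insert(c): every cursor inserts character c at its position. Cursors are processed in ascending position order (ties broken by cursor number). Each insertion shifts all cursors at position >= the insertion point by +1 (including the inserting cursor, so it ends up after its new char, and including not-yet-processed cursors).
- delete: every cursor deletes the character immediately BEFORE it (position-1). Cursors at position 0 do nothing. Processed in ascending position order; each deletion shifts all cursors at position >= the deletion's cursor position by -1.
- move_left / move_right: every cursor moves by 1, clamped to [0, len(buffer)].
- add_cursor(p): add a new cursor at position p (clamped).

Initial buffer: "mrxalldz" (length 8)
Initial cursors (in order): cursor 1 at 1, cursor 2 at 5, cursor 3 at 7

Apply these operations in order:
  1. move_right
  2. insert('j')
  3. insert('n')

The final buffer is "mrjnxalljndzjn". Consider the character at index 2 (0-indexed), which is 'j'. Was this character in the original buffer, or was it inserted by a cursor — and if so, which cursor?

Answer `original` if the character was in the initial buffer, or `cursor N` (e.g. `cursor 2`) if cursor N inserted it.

Answer: cursor 1

Derivation:
After op 1 (move_right): buffer="mrxalldz" (len 8), cursors c1@2 c2@6 c3@8, authorship ........
After op 2 (insert('j')): buffer="mrjxalljdzj" (len 11), cursors c1@3 c2@8 c3@11, authorship ..1....2..3
After op 3 (insert('n')): buffer="mrjnxalljndzjn" (len 14), cursors c1@4 c2@10 c3@14, authorship ..11....22..33
Authorship (.=original, N=cursor N): . . 1 1 . . . . 2 2 . . 3 3
Index 2: author = 1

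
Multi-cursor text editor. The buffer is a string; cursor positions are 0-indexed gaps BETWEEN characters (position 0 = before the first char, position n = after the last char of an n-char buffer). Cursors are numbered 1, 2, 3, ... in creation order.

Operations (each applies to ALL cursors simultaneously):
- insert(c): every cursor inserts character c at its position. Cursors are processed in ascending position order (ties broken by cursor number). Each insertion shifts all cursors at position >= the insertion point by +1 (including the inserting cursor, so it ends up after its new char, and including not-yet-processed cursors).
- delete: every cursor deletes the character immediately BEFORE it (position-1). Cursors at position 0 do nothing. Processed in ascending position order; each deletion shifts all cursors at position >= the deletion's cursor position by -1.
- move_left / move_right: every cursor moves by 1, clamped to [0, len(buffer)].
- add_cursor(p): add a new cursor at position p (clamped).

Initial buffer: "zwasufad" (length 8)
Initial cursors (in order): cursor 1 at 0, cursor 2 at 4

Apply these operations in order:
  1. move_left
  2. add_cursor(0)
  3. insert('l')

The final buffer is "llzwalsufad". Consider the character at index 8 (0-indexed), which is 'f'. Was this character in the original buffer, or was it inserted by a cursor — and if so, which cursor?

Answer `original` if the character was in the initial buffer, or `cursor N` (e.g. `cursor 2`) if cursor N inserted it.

Answer: original

Derivation:
After op 1 (move_left): buffer="zwasufad" (len 8), cursors c1@0 c2@3, authorship ........
After op 2 (add_cursor(0)): buffer="zwasufad" (len 8), cursors c1@0 c3@0 c2@3, authorship ........
After op 3 (insert('l')): buffer="llzwalsufad" (len 11), cursors c1@2 c3@2 c2@6, authorship 13...2.....
Authorship (.=original, N=cursor N): 1 3 . . . 2 . . . . .
Index 8: author = original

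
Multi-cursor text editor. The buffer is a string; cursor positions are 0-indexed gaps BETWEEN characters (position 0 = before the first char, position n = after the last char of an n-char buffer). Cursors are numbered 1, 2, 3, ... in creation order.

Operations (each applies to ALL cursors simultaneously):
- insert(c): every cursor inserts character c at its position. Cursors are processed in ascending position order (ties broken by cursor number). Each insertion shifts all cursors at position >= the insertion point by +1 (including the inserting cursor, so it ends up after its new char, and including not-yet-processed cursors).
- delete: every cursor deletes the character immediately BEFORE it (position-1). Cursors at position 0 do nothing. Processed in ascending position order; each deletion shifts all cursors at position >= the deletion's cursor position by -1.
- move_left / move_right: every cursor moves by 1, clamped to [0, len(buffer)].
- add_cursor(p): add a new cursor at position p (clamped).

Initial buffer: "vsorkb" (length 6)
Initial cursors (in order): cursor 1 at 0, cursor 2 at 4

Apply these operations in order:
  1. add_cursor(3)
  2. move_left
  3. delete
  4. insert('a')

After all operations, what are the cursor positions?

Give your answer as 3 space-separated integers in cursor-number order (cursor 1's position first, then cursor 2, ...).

After op 1 (add_cursor(3)): buffer="vsorkb" (len 6), cursors c1@0 c3@3 c2@4, authorship ......
After op 2 (move_left): buffer="vsorkb" (len 6), cursors c1@0 c3@2 c2@3, authorship ......
After op 3 (delete): buffer="vrkb" (len 4), cursors c1@0 c2@1 c3@1, authorship ....
After op 4 (insert('a')): buffer="avaarkb" (len 7), cursors c1@1 c2@4 c3@4, authorship 1.23...

Answer: 1 4 4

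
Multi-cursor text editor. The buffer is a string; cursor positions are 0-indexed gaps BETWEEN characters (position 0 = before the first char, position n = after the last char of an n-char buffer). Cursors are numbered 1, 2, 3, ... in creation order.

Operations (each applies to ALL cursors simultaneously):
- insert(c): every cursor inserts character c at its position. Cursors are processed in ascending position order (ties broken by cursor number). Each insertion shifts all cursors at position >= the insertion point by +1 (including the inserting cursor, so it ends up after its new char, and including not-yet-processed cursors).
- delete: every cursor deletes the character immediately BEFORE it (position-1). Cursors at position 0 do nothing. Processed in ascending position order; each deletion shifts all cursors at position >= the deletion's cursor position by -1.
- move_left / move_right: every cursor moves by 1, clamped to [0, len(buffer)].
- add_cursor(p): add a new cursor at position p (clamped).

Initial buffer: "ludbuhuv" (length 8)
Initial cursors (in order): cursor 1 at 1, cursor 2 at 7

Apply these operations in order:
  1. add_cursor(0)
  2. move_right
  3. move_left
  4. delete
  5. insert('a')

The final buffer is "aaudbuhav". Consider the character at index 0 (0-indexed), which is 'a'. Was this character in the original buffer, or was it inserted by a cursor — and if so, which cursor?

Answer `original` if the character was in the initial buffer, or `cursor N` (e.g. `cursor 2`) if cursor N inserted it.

Answer: cursor 1

Derivation:
After op 1 (add_cursor(0)): buffer="ludbuhuv" (len 8), cursors c3@0 c1@1 c2@7, authorship ........
After op 2 (move_right): buffer="ludbuhuv" (len 8), cursors c3@1 c1@2 c2@8, authorship ........
After op 3 (move_left): buffer="ludbuhuv" (len 8), cursors c3@0 c1@1 c2@7, authorship ........
After op 4 (delete): buffer="udbuhv" (len 6), cursors c1@0 c3@0 c2@5, authorship ......
After op 5 (insert('a')): buffer="aaudbuhav" (len 9), cursors c1@2 c3@2 c2@8, authorship 13.....2.
Authorship (.=original, N=cursor N): 1 3 . . . . . 2 .
Index 0: author = 1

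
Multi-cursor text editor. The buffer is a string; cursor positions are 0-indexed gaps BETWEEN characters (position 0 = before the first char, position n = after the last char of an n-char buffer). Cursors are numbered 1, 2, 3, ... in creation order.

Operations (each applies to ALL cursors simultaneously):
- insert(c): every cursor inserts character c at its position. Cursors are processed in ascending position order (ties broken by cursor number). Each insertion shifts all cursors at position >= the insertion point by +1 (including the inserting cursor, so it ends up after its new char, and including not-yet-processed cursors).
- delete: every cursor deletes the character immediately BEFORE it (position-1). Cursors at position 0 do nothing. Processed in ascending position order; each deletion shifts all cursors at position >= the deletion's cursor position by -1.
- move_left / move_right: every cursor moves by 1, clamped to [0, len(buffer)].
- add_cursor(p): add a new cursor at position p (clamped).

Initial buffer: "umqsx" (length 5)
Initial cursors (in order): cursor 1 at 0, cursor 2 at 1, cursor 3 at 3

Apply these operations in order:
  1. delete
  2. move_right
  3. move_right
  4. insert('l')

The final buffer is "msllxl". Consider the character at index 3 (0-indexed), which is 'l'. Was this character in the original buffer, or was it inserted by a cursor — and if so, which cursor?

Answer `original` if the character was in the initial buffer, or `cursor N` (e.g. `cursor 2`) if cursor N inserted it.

After op 1 (delete): buffer="msx" (len 3), cursors c1@0 c2@0 c3@1, authorship ...
After op 2 (move_right): buffer="msx" (len 3), cursors c1@1 c2@1 c3@2, authorship ...
After op 3 (move_right): buffer="msx" (len 3), cursors c1@2 c2@2 c3@3, authorship ...
After op 4 (insert('l')): buffer="msllxl" (len 6), cursors c1@4 c2@4 c3@6, authorship ..12.3
Authorship (.=original, N=cursor N): . . 1 2 . 3
Index 3: author = 2

Answer: cursor 2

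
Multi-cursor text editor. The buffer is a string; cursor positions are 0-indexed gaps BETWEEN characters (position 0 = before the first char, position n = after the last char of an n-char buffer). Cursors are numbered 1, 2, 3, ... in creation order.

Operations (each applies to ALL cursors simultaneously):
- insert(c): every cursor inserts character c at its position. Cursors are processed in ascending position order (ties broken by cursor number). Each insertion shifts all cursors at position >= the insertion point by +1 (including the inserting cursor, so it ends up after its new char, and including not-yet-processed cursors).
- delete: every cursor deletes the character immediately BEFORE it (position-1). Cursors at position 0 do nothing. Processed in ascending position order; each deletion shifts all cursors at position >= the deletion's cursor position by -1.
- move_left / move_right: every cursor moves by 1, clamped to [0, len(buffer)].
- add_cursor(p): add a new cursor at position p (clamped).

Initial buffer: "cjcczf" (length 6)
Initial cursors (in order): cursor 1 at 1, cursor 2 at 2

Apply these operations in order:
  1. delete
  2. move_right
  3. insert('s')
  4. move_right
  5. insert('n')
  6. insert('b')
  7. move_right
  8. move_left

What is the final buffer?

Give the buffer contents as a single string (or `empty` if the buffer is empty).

After op 1 (delete): buffer="cczf" (len 4), cursors c1@0 c2@0, authorship ....
After op 2 (move_right): buffer="cczf" (len 4), cursors c1@1 c2@1, authorship ....
After op 3 (insert('s')): buffer="cssczf" (len 6), cursors c1@3 c2@3, authorship .12...
After op 4 (move_right): buffer="cssczf" (len 6), cursors c1@4 c2@4, authorship .12...
After op 5 (insert('n')): buffer="csscnnzf" (len 8), cursors c1@6 c2@6, authorship .12.12..
After op 6 (insert('b')): buffer="csscnnbbzf" (len 10), cursors c1@8 c2@8, authorship .12.1212..
After op 7 (move_right): buffer="csscnnbbzf" (len 10), cursors c1@9 c2@9, authorship .12.1212..
After op 8 (move_left): buffer="csscnnbbzf" (len 10), cursors c1@8 c2@8, authorship .12.1212..

Answer: csscnnbbzf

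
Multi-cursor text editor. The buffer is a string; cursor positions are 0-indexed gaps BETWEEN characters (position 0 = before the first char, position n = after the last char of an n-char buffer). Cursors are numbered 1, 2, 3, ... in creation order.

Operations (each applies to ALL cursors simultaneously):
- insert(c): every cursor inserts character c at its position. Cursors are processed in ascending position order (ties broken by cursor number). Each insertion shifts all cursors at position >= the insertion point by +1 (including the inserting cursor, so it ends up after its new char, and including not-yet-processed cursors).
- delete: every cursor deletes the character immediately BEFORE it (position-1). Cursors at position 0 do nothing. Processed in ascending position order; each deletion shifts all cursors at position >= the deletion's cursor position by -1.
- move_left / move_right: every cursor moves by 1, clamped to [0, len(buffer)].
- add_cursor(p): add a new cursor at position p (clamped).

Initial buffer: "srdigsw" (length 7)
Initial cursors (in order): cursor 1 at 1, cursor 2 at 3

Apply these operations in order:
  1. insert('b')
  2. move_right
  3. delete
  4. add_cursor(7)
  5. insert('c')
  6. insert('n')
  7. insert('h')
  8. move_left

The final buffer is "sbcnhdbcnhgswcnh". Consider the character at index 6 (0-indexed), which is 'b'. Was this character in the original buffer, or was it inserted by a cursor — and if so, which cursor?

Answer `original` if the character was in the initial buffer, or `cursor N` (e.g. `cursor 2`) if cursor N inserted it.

After op 1 (insert('b')): buffer="sbrdbigsw" (len 9), cursors c1@2 c2@5, authorship .1..2....
After op 2 (move_right): buffer="sbrdbigsw" (len 9), cursors c1@3 c2@6, authorship .1..2....
After op 3 (delete): buffer="sbdbgsw" (len 7), cursors c1@2 c2@4, authorship .1.2...
After op 4 (add_cursor(7)): buffer="sbdbgsw" (len 7), cursors c1@2 c2@4 c3@7, authorship .1.2...
After op 5 (insert('c')): buffer="sbcdbcgswc" (len 10), cursors c1@3 c2@6 c3@10, authorship .11.22...3
After op 6 (insert('n')): buffer="sbcndbcngswcn" (len 13), cursors c1@4 c2@8 c3@13, authorship .111.222...33
After op 7 (insert('h')): buffer="sbcnhdbcnhgswcnh" (len 16), cursors c1@5 c2@10 c3@16, authorship .1111.2222...333
After op 8 (move_left): buffer="sbcnhdbcnhgswcnh" (len 16), cursors c1@4 c2@9 c3@15, authorship .1111.2222...333
Authorship (.=original, N=cursor N): . 1 1 1 1 . 2 2 2 2 . . . 3 3 3
Index 6: author = 2

Answer: cursor 2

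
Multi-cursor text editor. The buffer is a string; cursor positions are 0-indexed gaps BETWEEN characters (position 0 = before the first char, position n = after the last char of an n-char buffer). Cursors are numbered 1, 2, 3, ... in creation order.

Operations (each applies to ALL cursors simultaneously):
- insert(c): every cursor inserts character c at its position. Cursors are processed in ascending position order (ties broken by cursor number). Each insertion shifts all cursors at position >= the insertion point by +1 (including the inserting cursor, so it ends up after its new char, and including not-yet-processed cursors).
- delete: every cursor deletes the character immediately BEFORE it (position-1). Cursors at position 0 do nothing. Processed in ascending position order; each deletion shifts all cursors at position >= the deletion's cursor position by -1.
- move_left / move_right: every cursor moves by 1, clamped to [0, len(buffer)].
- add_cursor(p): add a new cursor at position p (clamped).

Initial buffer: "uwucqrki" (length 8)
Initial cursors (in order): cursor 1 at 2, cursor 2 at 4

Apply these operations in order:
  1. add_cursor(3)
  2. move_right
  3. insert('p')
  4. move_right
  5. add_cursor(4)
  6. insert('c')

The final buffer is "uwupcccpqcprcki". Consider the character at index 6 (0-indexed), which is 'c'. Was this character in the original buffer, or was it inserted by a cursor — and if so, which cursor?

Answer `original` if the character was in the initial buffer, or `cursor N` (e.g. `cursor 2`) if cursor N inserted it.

Answer: cursor 1

Derivation:
After op 1 (add_cursor(3)): buffer="uwucqrki" (len 8), cursors c1@2 c3@3 c2@4, authorship ........
After op 2 (move_right): buffer="uwucqrki" (len 8), cursors c1@3 c3@4 c2@5, authorship ........
After op 3 (insert('p')): buffer="uwupcpqprki" (len 11), cursors c1@4 c3@6 c2@8, authorship ...1.3.2...
After op 4 (move_right): buffer="uwupcpqprki" (len 11), cursors c1@5 c3@7 c2@9, authorship ...1.3.2...
After op 5 (add_cursor(4)): buffer="uwupcpqprki" (len 11), cursors c4@4 c1@5 c3@7 c2@9, authorship ...1.3.2...
After op 6 (insert('c')): buffer="uwupcccpqcprcki" (len 15), cursors c4@5 c1@7 c3@10 c2@13, authorship ...14.13.32.2..
Authorship (.=original, N=cursor N): . . . 1 4 . 1 3 . 3 2 . 2 . .
Index 6: author = 1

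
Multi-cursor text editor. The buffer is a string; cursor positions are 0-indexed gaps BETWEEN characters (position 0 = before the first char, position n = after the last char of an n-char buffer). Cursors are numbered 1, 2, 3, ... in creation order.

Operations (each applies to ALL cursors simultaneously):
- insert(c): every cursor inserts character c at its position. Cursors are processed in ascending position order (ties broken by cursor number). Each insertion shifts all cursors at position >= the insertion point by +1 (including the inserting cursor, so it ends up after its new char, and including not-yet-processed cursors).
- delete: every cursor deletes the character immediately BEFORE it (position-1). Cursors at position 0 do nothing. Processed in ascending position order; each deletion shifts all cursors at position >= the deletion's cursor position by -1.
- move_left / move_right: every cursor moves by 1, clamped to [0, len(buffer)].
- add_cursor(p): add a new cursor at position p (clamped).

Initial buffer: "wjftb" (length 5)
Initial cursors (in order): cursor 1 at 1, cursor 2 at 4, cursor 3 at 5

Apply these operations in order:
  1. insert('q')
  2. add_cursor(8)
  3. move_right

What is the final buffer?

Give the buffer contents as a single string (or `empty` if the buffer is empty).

After op 1 (insert('q')): buffer="wqjftqbq" (len 8), cursors c1@2 c2@6 c3@8, authorship .1...2.3
After op 2 (add_cursor(8)): buffer="wqjftqbq" (len 8), cursors c1@2 c2@6 c3@8 c4@8, authorship .1...2.3
After op 3 (move_right): buffer="wqjftqbq" (len 8), cursors c1@3 c2@7 c3@8 c4@8, authorship .1...2.3

Answer: wqjftqbq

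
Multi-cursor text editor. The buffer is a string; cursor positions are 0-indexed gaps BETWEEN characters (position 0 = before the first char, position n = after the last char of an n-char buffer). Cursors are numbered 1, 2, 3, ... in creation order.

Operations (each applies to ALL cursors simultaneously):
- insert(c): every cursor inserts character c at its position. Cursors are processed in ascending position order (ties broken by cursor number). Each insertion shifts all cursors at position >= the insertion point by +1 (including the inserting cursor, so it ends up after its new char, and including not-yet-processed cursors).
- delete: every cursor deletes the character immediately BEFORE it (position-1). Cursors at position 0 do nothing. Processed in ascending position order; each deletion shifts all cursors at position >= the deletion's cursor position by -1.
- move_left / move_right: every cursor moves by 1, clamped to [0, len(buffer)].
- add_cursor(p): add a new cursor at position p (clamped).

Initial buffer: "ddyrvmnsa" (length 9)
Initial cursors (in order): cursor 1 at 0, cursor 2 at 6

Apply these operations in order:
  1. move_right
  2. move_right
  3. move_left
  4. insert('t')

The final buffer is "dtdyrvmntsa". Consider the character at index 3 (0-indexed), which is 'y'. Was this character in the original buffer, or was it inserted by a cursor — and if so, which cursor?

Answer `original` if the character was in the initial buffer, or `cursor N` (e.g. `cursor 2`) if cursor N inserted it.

Answer: original

Derivation:
After op 1 (move_right): buffer="ddyrvmnsa" (len 9), cursors c1@1 c2@7, authorship .........
After op 2 (move_right): buffer="ddyrvmnsa" (len 9), cursors c1@2 c2@8, authorship .........
After op 3 (move_left): buffer="ddyrvmnsa" (len 9), cursors c1@1 c2@7, authorship .........
After op 4 (insert('t')): buffer="dtdyrvmntsa" (len 11), cursors c1@2 c2@9, authorship .1......2..
Authorship (.=original, N=cursor N): . 1 . . . . . . 2 . .
Index 3: author = original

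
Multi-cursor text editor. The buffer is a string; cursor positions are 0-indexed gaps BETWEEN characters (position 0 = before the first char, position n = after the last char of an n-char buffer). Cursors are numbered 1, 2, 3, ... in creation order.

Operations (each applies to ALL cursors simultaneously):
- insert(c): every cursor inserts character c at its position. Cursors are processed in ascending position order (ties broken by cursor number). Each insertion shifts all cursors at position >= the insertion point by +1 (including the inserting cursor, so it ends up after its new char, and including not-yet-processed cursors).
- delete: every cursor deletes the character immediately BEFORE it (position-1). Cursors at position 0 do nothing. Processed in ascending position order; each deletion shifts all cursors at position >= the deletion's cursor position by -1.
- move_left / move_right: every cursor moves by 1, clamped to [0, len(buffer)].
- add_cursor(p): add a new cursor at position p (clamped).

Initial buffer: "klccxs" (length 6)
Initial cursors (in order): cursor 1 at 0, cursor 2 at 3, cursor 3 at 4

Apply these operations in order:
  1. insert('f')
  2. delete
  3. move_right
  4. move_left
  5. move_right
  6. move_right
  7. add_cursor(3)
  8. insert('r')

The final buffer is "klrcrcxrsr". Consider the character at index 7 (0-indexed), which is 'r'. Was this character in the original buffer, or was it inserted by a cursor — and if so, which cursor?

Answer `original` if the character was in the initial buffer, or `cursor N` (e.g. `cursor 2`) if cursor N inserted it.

Answer: cursor 2

Derivation:
After op 1 (insert('f')): buffer="fklcfcfxs" (len 9), cursors c1@1 c2@5 c3@7, authorship 1...2.3..
After op 2 (delete): buffer="klccxs" (len 6), cursors c1@0 c2@3 c3@4, authorship ......
After op 3 (move_right): buffer="klccxs" (len 6), cursors c1@1 c2@4 c3@5, authorship ......
After op 4 (move_left): buffer="klccxs" (len 6), cursors c1@0 c2@3 c3@4, authorship ......
After op 5 (move_right): buffer="klccxs" (len 6), cursors c1@1 c2@4 c3@5, authorship ......
After op 6 (move_right): buffer="klccxs" (len 6), cursors c1@2 c2@5 c3@6, authorship ......
After op 7 (add_cursor(3)): buffer="klccxs" (len 6), cursors c1@2 c4@3 c2@5 c3@6, authorship ......
After op 8 (insert('r')): buffer="klrcrcxrsr" (len 10), cursors c1@3 c4@5 c2@8 c3@10, authorship ..1.4..2.3
Authorship (.=original, N=cursor N): . . 1 . 4 . . 2 . 3
Index 7: author = 2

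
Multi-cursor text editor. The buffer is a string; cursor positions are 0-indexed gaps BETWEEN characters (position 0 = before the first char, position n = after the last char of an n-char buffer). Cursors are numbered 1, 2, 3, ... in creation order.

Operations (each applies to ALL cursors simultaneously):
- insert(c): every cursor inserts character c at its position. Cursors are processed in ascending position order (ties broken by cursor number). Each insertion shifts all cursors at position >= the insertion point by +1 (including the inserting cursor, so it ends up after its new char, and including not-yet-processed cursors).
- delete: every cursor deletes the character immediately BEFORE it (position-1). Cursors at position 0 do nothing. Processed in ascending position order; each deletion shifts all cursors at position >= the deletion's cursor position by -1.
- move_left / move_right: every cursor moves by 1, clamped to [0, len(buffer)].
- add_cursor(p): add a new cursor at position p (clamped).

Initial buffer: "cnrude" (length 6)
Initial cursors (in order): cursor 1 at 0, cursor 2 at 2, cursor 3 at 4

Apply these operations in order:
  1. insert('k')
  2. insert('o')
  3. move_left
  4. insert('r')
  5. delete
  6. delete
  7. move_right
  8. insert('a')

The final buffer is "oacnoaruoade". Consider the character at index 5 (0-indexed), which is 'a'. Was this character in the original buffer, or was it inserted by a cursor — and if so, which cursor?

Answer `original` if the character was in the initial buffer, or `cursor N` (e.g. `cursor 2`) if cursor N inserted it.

Answer: cursor 2

Derivation:
After op 1 (insert('k')): buffer="kcnkrukde" (len 9), cursors c1@1 c2@4 c3@7, authorship 1..2..3..
After op 2 (insert('o')): buffer="kocnkorukode" (len 12), cursors c1@2 c2@6 c3@10, authorship 11..22..33..
After op 3 (move_left): buffer="kocnkorukode" (len 12), cursors c1@1 c2@5 c3@9, authorship 11..22..33..
After op 4 (insert('r')): buffer="krocnkrorukrode" (len 15), cursors c1@2 c2@7 c3@12, authorship 111..222..333..
After op 5 (delete): buffer="kocnkorukode" (len 12), cursors c1@1 c2@5 c3@9, authorship 11..22..33..
After op 6 (delete): buffer="ocnoruode" (len 9), cursors c1@0 c2@3 c3@6, authorship 1..2..3..
After op 7 (move_right): buffer="ocnoruode" (len 9), cursors c1@1 c2@4 c3@7, authorship 1..2..3..
After op 8 (insert('a')): buffer="oacnoaruoade" (len 12), cursors c1@2 c2@6 c3@10, authorship 11..22..33..
Authorship (.=original, N=cursor N): 1 1 . . 2 2 . . 3 3 . .
Index 5: author = 2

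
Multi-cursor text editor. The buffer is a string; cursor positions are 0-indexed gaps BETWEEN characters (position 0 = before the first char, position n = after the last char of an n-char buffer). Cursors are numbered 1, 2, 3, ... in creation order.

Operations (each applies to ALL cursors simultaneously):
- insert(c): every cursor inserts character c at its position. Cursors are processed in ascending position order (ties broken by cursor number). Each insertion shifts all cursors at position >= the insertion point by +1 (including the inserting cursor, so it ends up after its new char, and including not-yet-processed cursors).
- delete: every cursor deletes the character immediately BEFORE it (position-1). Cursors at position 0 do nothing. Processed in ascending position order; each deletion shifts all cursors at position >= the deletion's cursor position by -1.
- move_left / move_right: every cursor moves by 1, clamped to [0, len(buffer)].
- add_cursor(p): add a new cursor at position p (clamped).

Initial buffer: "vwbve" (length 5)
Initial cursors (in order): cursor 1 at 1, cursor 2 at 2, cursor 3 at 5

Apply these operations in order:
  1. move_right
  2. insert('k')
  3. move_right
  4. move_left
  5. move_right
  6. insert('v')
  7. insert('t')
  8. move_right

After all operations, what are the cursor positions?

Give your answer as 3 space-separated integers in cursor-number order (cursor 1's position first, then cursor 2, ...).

After op 1 (move_right): buffer="vwbve" (len 5), cursors c1@2 c2@3 c3@5, authorship .....
After op 2 (insert('k')): buffer="vwkbkvek" (len 8), cursors c1@3 c2@5 c3@8, authorship ..1.2..3
After op 3 (move_right): buffer="vwkbkvek" (len 8), cursors c1@4 c2@6 c3@8, authorship ..1.2..3
After op 4 (move_left): buffer="vwkbkvek" (len 8), cursors c1@3 c2@5 c3@7, authorship ..1.2..3
After op 5 (move_right): buffer="vwkbkvek" (len 8), cursors c1@4 c2@6 c3@8, authorship ..1.2..3
After op 6 (insert('v')): buffer="vwkbvkvvekv" (len 11), cursors c1@5 c2@8 c3@11, authorship ..1.12.2.33
After op 7 (insert('t')): buffer="vwkbvtkvvtekvt" (len 14), cursors c1@6 c2@10 c3@14, authorship ..1.112.22.333
After op 8 (move_right): buffer="vwkbvtkvvtekvt" (len 14), cursors c1@7 c2@11 c3@14, authorship ..1.112.22.333

Answer: 7 11 14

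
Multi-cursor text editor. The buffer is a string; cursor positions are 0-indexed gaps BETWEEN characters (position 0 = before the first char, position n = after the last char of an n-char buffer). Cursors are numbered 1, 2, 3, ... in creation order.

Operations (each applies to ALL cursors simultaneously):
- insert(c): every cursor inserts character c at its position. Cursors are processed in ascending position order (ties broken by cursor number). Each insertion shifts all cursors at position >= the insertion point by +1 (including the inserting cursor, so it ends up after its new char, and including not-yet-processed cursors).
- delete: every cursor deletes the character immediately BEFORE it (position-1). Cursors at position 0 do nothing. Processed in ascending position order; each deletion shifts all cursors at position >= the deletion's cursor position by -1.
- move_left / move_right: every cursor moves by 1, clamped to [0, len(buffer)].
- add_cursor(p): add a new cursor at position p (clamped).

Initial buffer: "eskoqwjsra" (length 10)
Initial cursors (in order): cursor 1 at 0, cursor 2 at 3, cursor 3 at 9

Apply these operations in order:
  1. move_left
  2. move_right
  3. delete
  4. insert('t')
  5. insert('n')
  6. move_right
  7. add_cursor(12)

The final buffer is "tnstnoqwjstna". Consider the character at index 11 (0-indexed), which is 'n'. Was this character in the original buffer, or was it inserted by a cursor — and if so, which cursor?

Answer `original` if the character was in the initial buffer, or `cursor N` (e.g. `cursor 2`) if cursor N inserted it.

After op 1 (move_left): buffer="eskoqwjsra" (len 10), cursors c1@0 c2@2 c3@8, authorship ..........
After op 2 (move_right): buffer="eskoqwjsra" (len 10), cursors c1@1 c2@3 c3@9, authorship ..........
After op 3 (delete): buffer="soqwjsa" (len 7), cursors c1@0 c2@1 c3@6, authorship .......
After op 4 (insert('t')): buffer="tstoqwjsta" (len 10), cursors c1@1 c2@3 c3@9, authorship 1.2.....3.
After op 5 (insert('n')): buffer="tnstnoqwjstna" (len 13), cursors c1@2 c2@5 c3@12, authorship 11.22.....33.
After op 6 (move_right): buffer="tnstnoqwjstna" (len 13), cursors c1@3 c2@6 c3@13, authorship 11.22.....33.
After op 7 (add_cursor(12)): buffer="tnstnoqwjstna" (len 13), cursors c1@3 c2@6 c4@12 c3@13, authorship 11.22.....33.
Authorship (.=original, N=cursor N): 1 1 . 2 2 . . . . . 3 3 .
Index 11: author = 3

Answer: cursor 3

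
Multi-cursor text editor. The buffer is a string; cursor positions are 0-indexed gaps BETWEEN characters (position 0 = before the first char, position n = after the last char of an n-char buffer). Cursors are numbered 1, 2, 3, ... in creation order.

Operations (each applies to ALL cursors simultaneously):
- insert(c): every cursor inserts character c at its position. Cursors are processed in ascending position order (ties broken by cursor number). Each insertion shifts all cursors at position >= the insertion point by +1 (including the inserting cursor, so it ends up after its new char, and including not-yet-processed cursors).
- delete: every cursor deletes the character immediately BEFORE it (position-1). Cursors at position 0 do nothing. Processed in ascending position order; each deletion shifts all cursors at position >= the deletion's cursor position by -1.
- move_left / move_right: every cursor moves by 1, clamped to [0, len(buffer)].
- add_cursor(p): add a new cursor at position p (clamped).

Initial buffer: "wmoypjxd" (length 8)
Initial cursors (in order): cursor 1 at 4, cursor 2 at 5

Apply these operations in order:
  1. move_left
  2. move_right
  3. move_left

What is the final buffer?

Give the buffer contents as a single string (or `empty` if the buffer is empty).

Answer: wmoypjxd

Derivation:
After op 1 (move_left): buffer="wmoypjxd" (len 8), cursors c1@3 c2@4, authorship ........
After op 2 (move_right): buffer="wmoypjxd" (len 8), cursors c1@4 c2@5, authorship ........
After op 3 (move_left): buffer="wmoypjxd" (len 8), cursors c1@3 c2@4, authorship ........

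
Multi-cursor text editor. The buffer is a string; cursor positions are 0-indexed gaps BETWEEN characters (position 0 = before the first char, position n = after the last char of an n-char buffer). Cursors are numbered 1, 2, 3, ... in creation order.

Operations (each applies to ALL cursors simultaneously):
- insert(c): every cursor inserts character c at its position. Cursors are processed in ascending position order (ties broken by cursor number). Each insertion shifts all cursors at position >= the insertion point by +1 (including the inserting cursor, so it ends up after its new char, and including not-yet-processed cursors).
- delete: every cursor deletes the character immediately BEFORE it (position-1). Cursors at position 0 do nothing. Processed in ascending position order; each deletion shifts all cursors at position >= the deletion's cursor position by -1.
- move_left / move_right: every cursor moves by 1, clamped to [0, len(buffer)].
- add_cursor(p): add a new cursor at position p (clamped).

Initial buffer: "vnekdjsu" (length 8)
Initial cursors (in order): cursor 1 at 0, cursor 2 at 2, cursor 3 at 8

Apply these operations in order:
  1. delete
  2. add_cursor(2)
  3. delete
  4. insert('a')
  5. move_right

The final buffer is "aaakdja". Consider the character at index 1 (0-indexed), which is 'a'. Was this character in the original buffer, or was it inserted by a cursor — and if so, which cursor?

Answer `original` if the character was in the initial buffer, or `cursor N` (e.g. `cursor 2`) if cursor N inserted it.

After op 1 (delete): buffer="vekdjs" (len 6), cursors c1@0 c2@1 c3@6, authorship ......
After op 2 (add_cursor(2)): buffer="vekdjs" (len 6), cursors c1@0 c2@1 c4@2 c3@6, authorship ......
After op 3 (delete): buffer="kdj" (len 3), cursors c1@0 c2@0 c4@0 c3@3, authorship ...
After op 4 (insert('a')): buffer="aaakdja" (len 7), cursors c1@3 c2@3 c4@3 c3@7, authorship 124...3
After op 5 (move_right): buffer="aaakdja" (len 7), cursors c1@4 c2@4 c4@4 c3@7, authorship 124...3
Authorship (.=original, N=cursor N): 1 2 4 . . . 3
Index 1: author = 2

Answer: cursor 2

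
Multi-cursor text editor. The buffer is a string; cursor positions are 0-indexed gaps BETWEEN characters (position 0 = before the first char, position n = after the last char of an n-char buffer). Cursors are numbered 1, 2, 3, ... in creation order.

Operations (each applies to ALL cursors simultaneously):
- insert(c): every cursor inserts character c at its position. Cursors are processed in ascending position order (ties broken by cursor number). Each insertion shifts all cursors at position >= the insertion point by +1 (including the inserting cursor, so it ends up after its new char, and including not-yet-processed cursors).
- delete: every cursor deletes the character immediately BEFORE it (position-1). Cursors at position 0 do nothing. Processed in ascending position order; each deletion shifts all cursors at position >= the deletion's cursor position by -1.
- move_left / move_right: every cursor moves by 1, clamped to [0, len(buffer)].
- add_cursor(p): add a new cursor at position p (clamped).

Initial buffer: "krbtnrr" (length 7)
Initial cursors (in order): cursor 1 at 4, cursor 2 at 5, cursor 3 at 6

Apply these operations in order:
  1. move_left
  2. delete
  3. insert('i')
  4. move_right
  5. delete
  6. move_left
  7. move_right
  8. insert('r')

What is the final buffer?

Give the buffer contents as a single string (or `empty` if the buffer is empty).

Answer: krirrrr

Derivation:
After op 1 (move_left): buffer="krbtnrr" (len 7), cursors c1@3 c2@4 c3@5, authorship .......
After op 2 (delete): buffer="krrr" (len 4), cursors c1@2 c2@2 c3@2, authorship ....
After op 3 (insert('i')): buffer="kriiirr" (len 7), cursors c1@5 c2@5 c3@5, authorship ..123..
After op 4 (move_right): buffer="kriiirr" (len 7), cursors c1@6 c2@6 c3@6, authorship ..123..
After op 5 (delete): buffer="krir" (len 4), cursors c1@3 c2@3 c3@3, authorship ..1.
After op 6 (move_left): buffer="krir" (len 4), cursors c1@2 c2@2 c3@2, authorship ..1.
After op 7 (move_right): buffer="krir" (len 4), cursors c1@3 c2@3 c3@3, authorship ..1.
After op 8 (insert('r')): buffer="krirrrr" (len 7), cursors c1@6 c2@6 c3@6, authorship ..1123.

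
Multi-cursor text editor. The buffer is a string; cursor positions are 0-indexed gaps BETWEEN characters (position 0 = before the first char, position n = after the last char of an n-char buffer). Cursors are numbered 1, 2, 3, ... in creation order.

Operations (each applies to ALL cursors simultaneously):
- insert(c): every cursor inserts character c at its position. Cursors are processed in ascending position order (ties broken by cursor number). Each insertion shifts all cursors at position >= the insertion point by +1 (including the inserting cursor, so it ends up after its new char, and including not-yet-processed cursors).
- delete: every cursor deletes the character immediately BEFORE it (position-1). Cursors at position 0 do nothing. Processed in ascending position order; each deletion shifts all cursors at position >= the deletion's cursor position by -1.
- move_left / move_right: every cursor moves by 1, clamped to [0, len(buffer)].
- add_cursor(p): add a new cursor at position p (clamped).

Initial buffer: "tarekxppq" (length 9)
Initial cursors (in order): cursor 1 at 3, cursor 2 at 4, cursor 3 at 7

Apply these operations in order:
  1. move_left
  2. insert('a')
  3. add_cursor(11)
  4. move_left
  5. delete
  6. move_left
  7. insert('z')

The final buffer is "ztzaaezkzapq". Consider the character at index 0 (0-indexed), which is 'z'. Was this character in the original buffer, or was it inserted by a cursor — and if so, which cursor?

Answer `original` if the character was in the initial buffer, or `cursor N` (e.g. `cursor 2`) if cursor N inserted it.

After op 1 (move_left): buffer="tarekxppq" (len 9), cursors c1@2 c2@3 c3@6, authorship .........
After op 2 (insert('a')): buffer="taaraekxappq" (len 12), cursors c1@3 c2@5 c3@9, authorship ..1.2...3...
After op 3 (add_cursor(11)): buffer="taaraekxappq" (len 12), cursors c1@3 c2@5 c3@9 c4@11, authorship ..1.2...3...
After op 4 (move_left): buffer="taaraekxappq" (len 12), cursors c1@2 c2@4 c3@8 c4@10, authorship ..1.2...3...
After op 5 (delete): buffer="taaekapq" (len 8), cursors c1@1 c2@2 c3@5 c4@6, authorship .12..3..
After op 6 (move_left): buffer="taaekapq" (len 8), cursors c1@0 c2@1 c3@4 c4@5, authorship .12..3..
After op 7 (insert('z')): buffer="ztzaaezkzapq" (len 12), cursors c1@1 c2@3 c3@7 c4@9, authorship 1.212.3.43..
Authorship (.=original, N=cursor N): 1 . 2 1 2 . 3 . 4 3 . .
Index 0: author = 1

Answer: cursor 1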